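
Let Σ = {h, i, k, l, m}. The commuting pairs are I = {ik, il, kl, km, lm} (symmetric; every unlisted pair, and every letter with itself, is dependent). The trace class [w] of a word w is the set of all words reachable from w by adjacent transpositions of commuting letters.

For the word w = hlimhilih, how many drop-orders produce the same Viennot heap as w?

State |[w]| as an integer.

9

drop 0:h onto floor
drop 1:l onto {0:h}
drop 2:i onto {0:h}
drop 3:m onto {2:i}
drop 4:h onto {1:l, 3:m}
drop 5:i onto {4:h}
drop 6:l onto {4:h}
drop 7:i onto {5:i}
drop 8:h onto {6:l, 7:i}
ground layer = {0:h}
drop-orders for the pieces not yet dropped (sum over which currently-grounded one goes next):
  1 to go: {8} 1
  2 to go: {6,8} 1  {7,8} 1
  3 to go: {5,7,8} 1  {6,7,8} 2
  4 to go: {5,6,7,8} 3
  5 to go: {4,5,6,7,8} 3
  6 to go: {1,4,5,6,7,8} 3  {3,4,5,6,7,8} 3
  7 to go: {1,3,4,5,6,7,8} 6  {2,3,4,5,6,7,8} 3
  if 0:h drops first: 9 orders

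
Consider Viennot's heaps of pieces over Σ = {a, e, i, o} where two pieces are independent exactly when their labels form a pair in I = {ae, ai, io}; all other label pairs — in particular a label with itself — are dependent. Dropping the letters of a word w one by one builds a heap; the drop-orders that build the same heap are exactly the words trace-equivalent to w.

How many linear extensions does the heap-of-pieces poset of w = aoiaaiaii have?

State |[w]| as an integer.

0(a) covers ∅
1(o) covers 0:a
2(i) covers ∅
3(a) covers 1:o
4(a) covers 3:a
5(i) covers 2:i
6(a) covers 4:a
7(i) covers 5:i
8(i) covers 7:i
floor of heap: 0:a, 2:i
completions by unplaced set U, small U first (add the entries for U minus each lowest piece of U):
  |U|=1: {6}:1  {8}:1
  |U|=2: {4,6}:1  {6,8}:2  {7,8}:1
  |U|=3: {3,4,6}:1  {4,6,8}:3  {5,7,8}:1  {6,7,8}:3
  |U|=4: {1,3,4,6}:1  {2,5,7,8}:1  {3,4,6,8}:4  {4,6,7,8}:6  {5,6,7,8}:4
  |U|=5: {0,1,3,4,6}:1  {1,3,4,6,8}:5  {2,5,6,7,8}:5  {3,4,6,7,8}:10  {4,5,6,7,8}:10
  |U|=6: {0,1,3,4,6,8}:6  {1,3,4,6,7,8}:15  {2,4,5,6,7,8}:15  {3,4,5,6,7,8}:20
  |U|=7: {0,1,3,4,6,7,8}:21  {1,3,4,5,6,7,8}:35  {2,3,4,5,6,7,8}:35
  start at 0(a): 70
  start at 2(i): 56
sum over floor = 126

126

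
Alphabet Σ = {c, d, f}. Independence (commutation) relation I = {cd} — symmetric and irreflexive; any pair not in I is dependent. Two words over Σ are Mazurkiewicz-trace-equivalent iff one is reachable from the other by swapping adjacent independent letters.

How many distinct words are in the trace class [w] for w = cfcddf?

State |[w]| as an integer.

0(c) covers ∅
1(f) covers 0:c
2(c) covers 1:f
3(d) covers 1:f
4(d) covers 3:d
5(f) covers 2:c, 4:d
floor of heap: 0:c
completions by unplaced set U, small U first (add the entries for U minus each lowest piece of U):
  |U|=1: {5}:1
  |U|=2: {2,5}:1  {4,5}:1
  |U|=3: {2,4,5}:2  {3,4,5}:1
  |U|=4: {2,3,4,5}:3
  start at 0(c): 3

3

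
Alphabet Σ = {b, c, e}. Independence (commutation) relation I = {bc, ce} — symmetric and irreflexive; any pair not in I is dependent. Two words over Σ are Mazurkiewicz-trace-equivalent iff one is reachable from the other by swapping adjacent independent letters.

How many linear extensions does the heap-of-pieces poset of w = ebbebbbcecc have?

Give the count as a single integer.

#0=e has no predecessor
#1=b depends on [0:e]
#2=b depends on [1:b]
#3=e depends on [2:b]
#4=b depends on [3:e]
#5=b depends on [4:b]
#6=b depends on [5:b]
#7=c has no predecessor
#8=e depends on [6:b]
#9=c depends on [7:c]
#10=c depends on [9:c]
sources: [0:e, 7:c]
N(rest) = Σ N(rest − s) over sources s of rest; N(one piece) = 1:
  size 1 → [8]=1  [10]=1
  size 2 → [6,8]=1  [8,10]=2  [9,10]=1
  size 3 → [5,6,8]=1  [6,8,10]=3  [7,9,10]=1  [8,9,10]=3
  size 4 → [4,5,6,8]=1  [5,6,8,10]=4  [6,8,9,10]=6  [7,8,9,10]=4
  size 5 → [3,4,5,6,8]=1  [4,5,6,8,10]=5  [5,6,8,9,10]=10  [6,7,8,9,10]=10
  size 6 → [2,3,4,5,6,8]=1  [3,4,5,6,8,10]=6  [4,5,6,8,9,10]=15  [5,6,7,8,9,10]=20
  size 7 → [1,2,3,4,5,6,8]=1  [2,3,4,5,6,8,10]=7  [3,4,5,6,8,9,10]=21  [4,5,6,7,8,9,10]=35
  size 8 → [0,1,2,3,4,5,6,8]=1  [1,2,3,4,5,6,8,10]=8  [2,3,4,5,6,8,9,10]=28  [3,4,5,6,7,8,9,10]=56
  size 9 → [0,1,2,3,4,5,6,8,10]=9  [1,2,3,4,5,6,8,9,10]=36  [2,3,4,5,6,7,8,9,10]=84
  first=0(e) contributes 120
  first=7(c) contributes 45
|[w]| = 165

165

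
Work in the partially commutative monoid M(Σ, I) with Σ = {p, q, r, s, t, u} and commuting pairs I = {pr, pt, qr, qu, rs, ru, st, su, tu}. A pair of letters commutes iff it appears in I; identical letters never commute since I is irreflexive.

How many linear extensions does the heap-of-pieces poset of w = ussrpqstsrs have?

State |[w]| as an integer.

210

drop 0:u onto floor
drop 1:s onto floor
drop 2:s onto {1:s}
drop 3:r onto floor
drop 4:p onto {0:u, 2:s}
drop 5:q onto {4:p}
drop 6:s onto {5:q}
drop 7:t onto {3:r, 5:q}
drop 8:s onto {6:s}
drop 9:r onto {7:t}
drop 10:s onto {8:s}
ground layer = {0:u, 1:s, 3:r}
drop-orders for the pieces not yet dropped (sum over which currently-grounded one goes next):
  1 to go: {9} 1  {10} 1
  2 to go: {7,9} 1  {8,10} 1  {9,10} 2
  3 to go: {3,7,9} 1  {6,8,10} 1  {7,9,10} 3  {8,9,10} 3
  4 to go: {3,7,9,10} 4  {6,8,9,10} 4  {7,8,9,10} 6
  5 to go: {3,7,8,9,10} 10  {6,7,8,9,10} 10
  6 to go: {3,6,7,8,9,10} 20  {5,6,7,8,9,10} 10
  7 to go: {3,5,6,7,8,9,10} 30  {4,5,6,7,8,9,10} 10
  8 to go: {0,4,5,6,7,8,9,10} 10  {2,4,5,6,7,8,9,10} 10  {3,4,5,6,7,8,9,10} 40
  9 to go: {0,2,4,5,6,7,8,9,10} 20  {0,3,4,5,6,7,8,9,10} 50  {1,2,4,5,6,7,8,9,10} 10  {2,3,4,5,6,7,8,9,10} 50
  if 0:u drops first: 60 orders
  if 1:s drops first: 120 orders
  if 3:r drops first: 30 orders
heap linearizations: 210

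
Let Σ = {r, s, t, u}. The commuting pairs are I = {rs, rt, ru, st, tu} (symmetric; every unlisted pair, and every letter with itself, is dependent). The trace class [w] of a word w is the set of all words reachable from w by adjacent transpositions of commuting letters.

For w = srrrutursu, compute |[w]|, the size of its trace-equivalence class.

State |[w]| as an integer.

#0=s has no predecessor
#1=r has no predecessor
#2=r depends on [1:r]
#3=r depends on [2:r]
#4=u depends on [0:s]
#5=t has no predecessor
#6=u depends on [4:u]
#7=r depends on [3:r]
#8=s depends on [6:u]
#9=u depends on [8:s]
sources: [0:s, 1:r, 5:t]
N(rest) = Σ N(rest − s) over sources s of rest; N(one piece) = 1:
  size 1 → [5]=1  [7]=1  [9]=1
  size 2 → [3,7]=1  [5,7]=2  [5,9]=2  [7,9]=2  [8,9]=1
  size 3 → [2,3,7]=1  [3,5,7]=3  [3,7,9]=3  [5,7,9]=6  [5,8,9]=3  [6,8,9]=1  [7,8,9]=3
  size 4 → [1,2,3,7]=1  [2,3,5,7]=4  [2,3,7,9]=4  [3,5,7,9]=12  [3,7,8,9]=6  [4,6,8,9]=1  [5,6,8,9]=4  [5,7,8,9]=12  [6,7,8,9]=4
  size 5 → [0,4,6,8,9]=1  [1,2,3,5,7]=5  [1,2,3,7,9]=5  [2,3,5,7,9]=20  [2,3,7,8,9]=10  [3,5,7,8,9]=30  [3,6,7,8,9]=10  [4,5,6,8,9]=5  [4,6,7,8,9]=5  [5,6,7,8,9]=20
  size 6 → [0,4,5,6,8,9]=6  [0,4,6,7,8,9]=6  [1,2,3,5,7,9]=30  [1,2,3,7,8,9]=15  [2,3,5,7,8,9]=60  [2,3,6,7,8,9]=20  [3,4,6,7,8,9]=15  [3,5,6,7,8,9]=60  [4,5,6,7,8,9]=30
  size 7 → [0,3,4,6,7,8,9]=21  [0,4,5,6,7,8,9]=42  [1,2,3,5,7,8,9]=105  [1,2,3,6,7,8,9]=35  [2,3,4,6,7,8,9]=35  [2,3,5,6,7,8,9]=140  [3,4,5,6,7,8,9]=105
  size 8 → [0,2,3,4,6,7,8,9]=56  [0,3,4,5,6,7,8,9]=168  [1,2,3,4,6,7,8,9]=70  [1,2,3,5,6,7,8,9]=280  [2,3,4,5,6,7,8,9]=280
  first=0(s) contributes 630
  first=1(r) contributes 504
  first=5(t) contributes 126
|[w]| = 1260

1260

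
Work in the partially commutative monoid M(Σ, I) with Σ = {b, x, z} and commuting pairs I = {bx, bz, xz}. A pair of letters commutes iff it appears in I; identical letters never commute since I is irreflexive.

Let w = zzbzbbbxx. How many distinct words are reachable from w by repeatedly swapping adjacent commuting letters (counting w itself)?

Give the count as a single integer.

1260

#0=z has no predecessor
#1=z depends on [0:z]
#2=b has no predecessor
#3=z depends on [1:z]
#4=b depends on [2:b]
#5=b depends on [4:b]
#6=b depends on [5:b]
#7=x has no predecessor
#8=x depends on [7:x]
sources: [0:z, 2:b, 7:x]
N(rest) = Σ N(rest − s) over sources s of rest; N(one piece) = 1:
  size 1 → [3]=1  [6]=1  [8]=1
  size 2 → [1,3]=1  [3,6]=2  [3,8]=2  [5,6]=1  [6,8]=2  [7,8]=1
  size 3 → [0,1,3]=1  [1,3,6]=3  [1,3,8]=3  [3,5,6]=3  [3,6,8]=6  [3,7,8]=3  [4,5,6]=1  [5,6,8]=3  [6,7,8]=3
  size 4 → [0,1,3,6]=4  [0,1,3,8]=4  [1,3,5,6]=6  [1,3,6,8]=12  [1,3,7,8]=6  [2,4,5,6]=1  [3,4,5,6]=4  [3,5,6,8]=12  [3,6,7,8]=12  [4,5,6,8]=4  [5,6,7,8]=6
  size 5 → [0,1,3,5,6]=10  [0,1,3,6,8]=20  [0,1,3,7,8]=10  [1,3,4,5,6]=10  [1,3,5,6,8]=30  [1,3,6,7,8]=30  [2,3,4,5,6]=5  [2,4,5,6,8]=5  [3,4,5,6,8]=20  [3,5,6,7,8]=30  [4,5,6,7,8]=10
  size 6 → [0,1,3,4,5,6]=20  [0,1,3,5,6,8]=60  [0,1,3,6,7,8]=60  [1,2,3,4,5,6]=15  [1,3,4,5,6,8]=60  [1,3,5,6,7,8]=90  [2,3,4,5,6,8]=30  [2,4,5,6,7,8]=15  [3,4,5,6,7,8]=60
  size 7 → [0,1,2,3,4,5,6]=35  [0,1,3,4,5,6,8]=140  [0,1,3,5,6,7,8]=210  [1,2,3,4,5,6,8]=105  [1,3,4,5,6,7,8]=210  [2,3,4,5,6,7,8]=105
  first=0(z) contributes 420
  first=2(b) contributes 560
  first=7(x) contributes 280
|[w]| = 1260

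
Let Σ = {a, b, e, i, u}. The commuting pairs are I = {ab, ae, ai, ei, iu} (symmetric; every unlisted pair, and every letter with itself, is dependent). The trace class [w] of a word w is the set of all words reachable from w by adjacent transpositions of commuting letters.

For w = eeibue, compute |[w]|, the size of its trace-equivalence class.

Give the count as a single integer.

#0=e has no predecessor
#1=e depends on [0:e]
#2=i has no predecessor
#3=b depends on [1:e, 2:i]
#4=u depends on [3:b]
#5=e depends on [4:u]
sources: [0:e, 2:i]
N(rest) = Σ N(rest − s) over sources s of rest; N(one piece) = 1:
  size 1 → [5]=1
  size 2 → [4,5]=1
  size 3 → [3,4,5]=1
  size 4 → [1,3,4,5]=1  [2,3,4,5]=1
  first=0(e) contributes 2
  first=2(i) contributes 1
|[w]| = 3

3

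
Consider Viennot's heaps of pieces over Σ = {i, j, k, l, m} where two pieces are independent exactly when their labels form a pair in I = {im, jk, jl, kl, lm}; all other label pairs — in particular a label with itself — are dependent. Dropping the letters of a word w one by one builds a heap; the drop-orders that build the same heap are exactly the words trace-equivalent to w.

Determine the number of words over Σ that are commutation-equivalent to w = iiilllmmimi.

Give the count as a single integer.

0(i) covers ∅
1(i) covers 0:i
2(i) covers 1:i
3(l) covers 2:i
4(l) covers 3:l
5(l) covers 4:l
6(m) covers ∅
7(m) covers 6:m
8(i) covers 5:l
9(m) covers 7:m
10(i) covers 8:i
floor of heap: 0:i, 6:m
completions by unplaced set U, small U first (add the entries for U minus each lowest piece of U):
  |U|=1: {9}:1  {10}:1
  |U|=2: {7,9}:1  {8,10}:1  {9,10}:2
  |U|=3: {5,8,10}:1  {6,7,9}:1  {7,9,10}:3  {8,9,10}:3
  |U|=4: {4,5,8,10}:1  {5,8,9,10}:4  {6,7,9,10}:4  {7,8,9,10}:6
  |U|=5: {3,4,5,8,10}:1  {4,5,8,9,10}:5  {5,7,8,9,10}:10  {6,7,8,9,10}:10
  |U|=6: {2,3,4,5,8,10}:1  {3,4,5,8,9,10}:6  {4,5,7,8,9,10}:15  {5,6,7,8,9,10}:20
  |U|=7: {1,2,3,4,5,8,10}:1  {2,3,4,5,8,9,10}:7  {3,4,5,7,8,9,10}:21  {4,5,6,7,8,9,10}:35
  |U|=8: {0,1,2,3,4,5,8,10}:1  {1,2,3,4,5,8,9,10}:8  {2,3,4,5,7,8,9,10}:28  {3,4,5,6,7,8,9,10}:56
  |U|=9: {0,1,2,3,4,5,8,9,10}:9  {1,2,3,4,5,7,8,9,10}:36  {2,3,4,5,6,7,8,9,10}:84
  start at 0(i): 120
  start at 6(m): 45
sum over floor = 165

165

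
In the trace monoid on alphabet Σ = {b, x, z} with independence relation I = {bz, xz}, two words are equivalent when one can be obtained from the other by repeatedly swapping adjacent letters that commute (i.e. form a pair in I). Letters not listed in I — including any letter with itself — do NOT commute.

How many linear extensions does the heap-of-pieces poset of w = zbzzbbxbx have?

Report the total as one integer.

drop 0:z onto floor
drop 1:b onto floor
drop 2:z onto {0:z}
drop 3:z onto {2:z}
drop 4:b onto {1:b}
drop 5:b onto {4:b}
drop 6:x onto {5:b}
drop 7:b onto {6:x}
drop 8:x onto {7:b}
ground layer = {0:z, 1:b}
drop-orders for the pieces not yet dropped (sum over which currently-grounded one goes next):
  1 to go: {3} 1  {8} 1
  2 to go: {2,3} 1  {3,8} 2  {7,8} 1
  3 to go: {0,2,3} 1  {2,3,8} 3  {3,7,8} 3  {6,7,8} 1
  4 to go: {0,2,3,8} 4  {2,3,7,8} 6  {3,6,7,8} 4  {5,6,7,8} 1
  5 to go: {0,2,3,7,8} 10  {2,3,6,7,8} 10  {3,5,6,7,8} 5  {4,5,6,7,8} 1
  6 to go: {0,2,3,6,7,8} 20  {1,4,5,6,7,8} 1  {2,3,5,6,7,8} 15  {3,4,5,6,7,8} 6
  7 to go: {0,2,3,5,6,7,8} 35  {1,3,4,5,6,7,8} 7  {2,3,4,5,6,7,8} 21
  if 0:z drops first: 28 orders
  if 1:b drops first: 56 orders
heap linearizations: 84

84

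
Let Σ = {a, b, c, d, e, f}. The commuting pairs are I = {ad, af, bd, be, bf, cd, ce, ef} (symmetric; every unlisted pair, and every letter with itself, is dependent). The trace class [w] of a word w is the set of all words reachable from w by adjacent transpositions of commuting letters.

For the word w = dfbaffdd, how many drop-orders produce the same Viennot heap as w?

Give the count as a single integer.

28

piece 0:d — minimal
piece 1:f rests on {0:d}
piece 2:b — minimal
piece 3:a rests on {2:b}
piece 4:f rests on {1:f}
piece 5:f rests on {4:f}
piece 6:d rests on {5:f}
piece 7:d rests on {6:d}
minimal pieces: {0:d, 2:b}
ways to finish when only these pieces remain (= sum over removing one remaining piece with nothing left below it):
  1 left: {3}→1  {7}→1
  2 left: {2,3}→1  {3,7}→2  {6,7}→1
  3 left: {2,3,7}→3  {3,6,7}→3  {5,6,7}→1
  4 left: {2,3,6,7}→6  {3,5,6,7}→4  {4,5,6,7}→1
  5 left: {1,4,5,6,7}→1  {2,3,5,6,7}→10  {3,4,5,6,7}→5
  6 left: {0,1,4,5,6,7}→1  {1,3,4,5,6,7}→6  {2,3,4,5,6,7}→15
  placing 0:d first → 21 extensions
  placing 2:b first → 7 extensions
total linear extensions = 28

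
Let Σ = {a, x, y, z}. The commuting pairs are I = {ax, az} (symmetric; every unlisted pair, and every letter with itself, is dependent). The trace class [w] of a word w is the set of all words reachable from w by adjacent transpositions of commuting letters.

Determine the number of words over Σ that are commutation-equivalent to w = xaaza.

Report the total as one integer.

0(x) covers ∅
1(a) covers ∅
2(a) covers 1:a
3(z) covers 0:x
4(a) covers 2:a
floor of heap: 0:x, 1:a
completions by unplaced set U, small U first (add the entries for U minus each lowest piece of U):
  |U|=1: {3}:1  {4}:1
  |U|=2: {0,3}:1  {2,4}:1  {3,4}:2
  |U|=3: {0,3,4}:3  {1,2,4}:1  {2,3,4}:3
  start at 0(x): 4
  start at 1(a): 6
sum over floor = 10

10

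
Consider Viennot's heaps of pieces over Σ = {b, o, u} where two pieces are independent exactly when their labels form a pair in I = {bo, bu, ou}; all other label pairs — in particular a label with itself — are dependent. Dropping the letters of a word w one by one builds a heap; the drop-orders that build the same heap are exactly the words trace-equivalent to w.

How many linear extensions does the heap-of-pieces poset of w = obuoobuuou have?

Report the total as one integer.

3150

piece 0:o — minimal
piece 1:b — minimal
piece 2:u — minimal
piece 3:o rests on {0:o}
piece 4:o rests on {3:o}
piece 5:b rests on {1:b}
piece 6:u rests on {2:u}
piece 7:u rests on {6:u}
piece 8:o rests on {4:o}
piece 9:u rests on {7:u}
minimal pieces: {0:o, 1:b, 2:u}
ways to finish when only these pieces remain (= sum over removing one remaining piece with nothing left below it):
  1 left: {5}→1  {8}→1  {9}→1
  2 left: {1,5}→1  {4,8}→1  {5,8}→2  {5,9}→2  {7,9}→1  {8,9}→2
  3 left: {1,5,8}→3  {1,5,9}→3  {3,4,8}→1  {4,5,8}→3  {4,8,9}→3  {5,7,9}→3  {5,8,9}→6  {6,7,9}→1  {7,8,9}→3
  4 left: {0,3,4,8}→1  {1,4,5,8}→6  {1,5,7,9}→6  {1,5,8,9}→12  {2,6,7,9}→1  {3,4,5,8}→4  {3,4,8,9}→4  {4,5,8,9}→12  {4,7,8,9}→6  {5,6,7,9}→4  {5,7,8,9}→12  {6,7,8,9}→4
  5 left: {0,3,4,5,8}→5  {0,3,4,8,9}→5  {1,3,4,5,8}→10  {1,4,5,8,9}→30  {1,5,6,7,9}→10  {1,5,7,8,9}→30  {2,5,6,7,9}→5  {2,6,7,8,9}→5  {3,4,5,8,9}→20  {3,4,7,8,9}→10  {4,5,7,8,9}→30  {4,6,7,8,9}→10  {5,6,7,8,9}→20
  6 left: {0,1,3,4,5,8}→15  {0,3,4,5,8,9}→30  {0,3,4,7,8,9}→15  {1,2,5,6,7,9}→15  {1,3,4,5,8,9}→60  {1,4,5,7,8,9}→90  {1,5,6,7,8,9}→60  {2,4,6,7,8,9}→15  {2,5,6,7,8,9}→30  {3,4,5,7,8,9}→60  {3,4,6,7,8,9}→20  {4,5,6,7,8,9}→60
  7 left: {0,1,3,4,5,8,9}→105  {0,3,4,5,7,8,9}→105  {0,3,4,6,7,8,9}→35  {1,2,5,6,7,8,9}→105  {1,3,4,5,7,8,9}→210  {1,4,5,6,7,8,9}→210  {2,3,4,6,7,8,9}→35  {2,4,5,6,7,8,9}→105  {3,4,5,6,7,8,9}→140
  8 left: {0,1,3,4,5,7,8,9}→420  {0,2,3,4,6,7,8,9}→70  {0,3,4,5,6,7,8,9}→280  {1,2,4,5,6,7,8,9}→420  {1,3,4,5,6,7,8,9}→560  {2,3,4,5,6,7,8,9}→280
  placing 0:o first → 1260 extensions
  placing 1:b first → 630 extensions
  placing 2:u first → 1260 extensions
total linear extensions = 3150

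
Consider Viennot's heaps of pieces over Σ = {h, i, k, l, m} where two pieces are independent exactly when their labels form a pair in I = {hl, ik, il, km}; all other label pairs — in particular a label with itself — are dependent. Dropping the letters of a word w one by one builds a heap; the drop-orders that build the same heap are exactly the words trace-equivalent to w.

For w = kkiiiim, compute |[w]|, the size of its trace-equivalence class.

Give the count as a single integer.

drop 0:k onto floor
drop 1:k onto {0:k}
drop 2:i onto floor
drop 3:i onto {2:i}
drop 4:i onto {3:i}
drop 5:i onto {4:i}
drop 6:m onto {5:i}
ground layer = {0:k, 2:i}
drop-orders for the pieces not yet dropped (sum over which currently-grounded one goes next):
  1 to go: {1} 1  {6} 1
  2 to go: {0,1} 1  {1,6} 2  {5,6} 1
  3 to go: {0,1,6} 3  {1,5,6} 3  {4,5,6} 1
  4 to go: {0,1,5,6} 6  {1,4,5,6} 4  {3,4,5,6} 1
  5 to go: {0,1,4,5,6} 10  {1,3,4,5,6} 5  {2,3,4,5,6} 1
  if 0:k drops first: 6 orders
  if 2:i drops first: 15 orders
heap linearizations: 21

21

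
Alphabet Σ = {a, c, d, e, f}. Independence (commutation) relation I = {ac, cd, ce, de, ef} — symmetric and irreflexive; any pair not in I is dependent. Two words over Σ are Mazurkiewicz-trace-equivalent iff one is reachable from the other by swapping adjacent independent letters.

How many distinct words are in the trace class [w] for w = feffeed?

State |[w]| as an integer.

#0=f has no predecessor
#1=e has no predecessor
#2=f depends on [0:f]
#3=f depends on [2:f]
#4=e depends on [1:e]
#5=e depends on [4:e]
#6=d depends on [3:f]
sources: [0:f, 1:e]
N(rest) = Σ N(rest − s) over sources s of rest; N(one piece) = 1:
  size 1 → [5]=1  [6]=1
  size 2 → [3,6]=1  [4,5]=1  [5,6]=2
  size 3 → [1,4,5]=1  [2,3,6]=1  [3,5,6]=3  [4,5,6]=3
  size 4 → [0,2,3,6]=1  [1,4,5,6]=4  [2,3,5,6]=4  [3,4,5,6]=6
  size 5 → [0,2,3,5,6]=5  [1,3,4,5,6]=10  [2,3,4,5,6]=10
  first=0(f) contributes 20
  first=1(e) contributes 15
|[w]| = 35

35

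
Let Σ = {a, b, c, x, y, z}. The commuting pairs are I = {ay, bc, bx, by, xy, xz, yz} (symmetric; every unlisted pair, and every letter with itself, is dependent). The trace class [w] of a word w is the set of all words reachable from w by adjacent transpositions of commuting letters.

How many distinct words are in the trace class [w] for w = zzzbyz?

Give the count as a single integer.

drop 0:z onto floor
drop 1:z onto {0:z}
drop 2:z onto {1:z}
drop 3:b onto {2:z}
drop 4:y onto floor
drop 5:z onto {3:b}
ground layer = {0:z, 4:y}
drop-orders for the pieces not yet dropped (sum over which currently-grounded one goes next):
  1 to go: {4} 1  {5} 1
  2 to go: {3,5} 1  {4,5} 2
  3 to go: {2,3,5} 1  {3,4,5} 3
  4 to go: {1,2,3,5} 1  {2,3,4,5} 4
  if 0:z drops first: 5 orders
  if 4:y drops first: 1 orders
heap linearizations: 6

6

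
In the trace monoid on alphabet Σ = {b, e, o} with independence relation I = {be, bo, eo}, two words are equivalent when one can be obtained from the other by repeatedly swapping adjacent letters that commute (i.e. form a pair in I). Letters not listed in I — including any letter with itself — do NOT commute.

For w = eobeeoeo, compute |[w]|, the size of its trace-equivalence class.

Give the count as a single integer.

0(e) covers ∅
1(o) covers ∅
2(b) covers ∅
3(e) covers 0:e
4(e) covers 3:e
5(o) covers 1:o
6(e) covers 4:e
7(o) covers 5:o
floor of heap: 0:e, 1:o, 2:b
completions by unplaced set U, small U first (add the entries for U minus each lowest piece of U):
  |U|=1: {2}:1  {6}:1  {7}:1
  |U|=2: {2,6}:2  {2,7}:2  {4,6}:1  {5,7}:1  {6,7}:2
  |U|=3: {1,5,7}:1  {2,4,6}:3  {2,5,7}:3  {2,6,7}:6  {3,4,6}:1  {4,6,7}:3  {5,6,7}:3
  |U|=4: {0,3,4,6}:1  {1,2,5,7}:4  {1,5,6,7}:4  {2,3,4,6}:4  {2,4,6,7}:12  {2,5,6,7}:12  {3,4,6,7}:4  {4,5,6,7}:6
  |U|=5: {0,2,3,4,6}:5  {0,3,4,6,7}:5  {1,2,5,6,7}:20  {1,4,5,6,7}:10  {2,3,4,6,7}:20  {2,4,5,6,7}:30  {3,4,5,6,7}:10
  |U|=6: {0,2,3,4,6,7}:30  {0,3,4,5,6,7}:15  {1,2,4,5,6,7}:60  {1,3,4,5,6,7}:20  {2,3,4,5,6,7}:60
  start at 0(e): 140
  start at 1(o): 105
  start at 2(b): 35
sum over floor = 280

280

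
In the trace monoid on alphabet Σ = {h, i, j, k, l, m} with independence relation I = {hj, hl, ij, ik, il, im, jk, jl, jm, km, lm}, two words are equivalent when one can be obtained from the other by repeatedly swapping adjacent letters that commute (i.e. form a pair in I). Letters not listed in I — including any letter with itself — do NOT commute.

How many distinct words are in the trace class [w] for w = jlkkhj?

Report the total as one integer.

15

piece 0:j — minimal
piece 1:l — minimal
piece 2:k rests on {1:l}
piece 3:k rests on {2:k}
piece 4:h rests on {3:k}
piece 5:j rests on {0:j}
minimal pieces: {0:j, 1:l}
ways to finish when only these pieces remain (= sum over removing one remaining piece with nothing left below it):
  1 left: {4}→1  {5}→1
  2 left: {0,5}→1  {3,4}→1  {4,5}→2
  3 left: {0,4,5}→3  {2,3,4}→1  {3,4,5}→3
  4 left: {0,3,4,5}→6  {1,2,3,4}→1  {2,3,4,5}→4
  placing 0:j first → 5 extensions
  placing 1:l first → 10 extensions
total linear extensions = 15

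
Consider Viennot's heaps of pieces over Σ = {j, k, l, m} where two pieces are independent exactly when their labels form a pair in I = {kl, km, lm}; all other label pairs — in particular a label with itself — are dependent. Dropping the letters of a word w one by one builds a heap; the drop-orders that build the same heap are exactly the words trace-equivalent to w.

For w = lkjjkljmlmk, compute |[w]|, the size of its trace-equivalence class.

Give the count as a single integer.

piece 0:l — minimal
piece 1:k — minimal
piece 2:j rests on {0:l, 1:k}
piece 3:j rests on {2:j}
piece 4:k rests on {3:j}
piece 5:l rests on {3:j}
piece 6:j rests on {4:k, 5:l}
piece 7:m rests on {6:j}
piece 8:l rests on {6:j}
piece 9:m rests on {7:m}
piece 10:k rests on {6:j}
minimal pieces: {0:l, 1:k}
ways to finish when only these pieces remain (= sum over removing one remaining piece with nothing left below it):
  1 left: {8}→1  {9}→1  {10}→1
  2 left: {7,9}→1  {8,9}→2  {8,10}→2  {9,10}→2
  3 left: {7,8,9}→3  {7,9,10}→3  {8,9,10}→6
  4 left: {7,8,9,10}→12
  5 left: {6,7,8,9,10}→12
  6 left: {4,6,7,8,9,10}→12  {5,6,7,8,9,10}→12
  7 left: {4,5,6,7,8,9,10}→24
  8 left: {3,4,5,6,7,8,9,10}→24
  9 left: {2,3,4,5,6,7,8,9,10}→24
  placing 0:l first → 24 extensions
  placing 1:k first → 24 extensions
total linear extensions = 48

48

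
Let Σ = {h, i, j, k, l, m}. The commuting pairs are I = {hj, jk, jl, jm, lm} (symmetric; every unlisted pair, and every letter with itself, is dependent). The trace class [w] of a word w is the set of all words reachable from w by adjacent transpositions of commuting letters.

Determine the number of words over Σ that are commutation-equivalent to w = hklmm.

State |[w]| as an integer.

3

piece 0:h — minimal
piece 1:k rests on {0:h}
piece 2:l rests on {1:k}
piece 3:m rests on {1:k}
piece 4:m rests on {3:m}
minimal pieces: {0:h}
ways to finish when only these pieces remain (= sum over removing one remaining piece with nothing left below it):
  1 left: {2}→1  {4}→1
  2 left: {2,4}→2  {3,4}→1
  3 left: {2,3,4}→3
  placing 0:h first → 3 extensions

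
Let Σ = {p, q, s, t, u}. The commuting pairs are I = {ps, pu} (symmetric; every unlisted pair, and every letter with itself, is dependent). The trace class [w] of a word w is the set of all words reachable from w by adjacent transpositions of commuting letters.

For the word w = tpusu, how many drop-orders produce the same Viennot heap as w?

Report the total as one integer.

4

piece 0:t — minimal
piece 1:p rests on {0:t}
piece 2:u rests on {0:t}
piece 3:s rests on {2:u}
piece 4:u rests on {3:s}
minimal pieces: {0:t}
ways to finish when only these pieces remain (= sum over removing one remaining piece with nothing left below it):
  1 left: {1}→1  {4}→1
  2 left: {1,4}→2  {3,4}→1
  3 left: {1,3,4}→3  {2,3,4}→1
  placing 0:t first → 4 extensions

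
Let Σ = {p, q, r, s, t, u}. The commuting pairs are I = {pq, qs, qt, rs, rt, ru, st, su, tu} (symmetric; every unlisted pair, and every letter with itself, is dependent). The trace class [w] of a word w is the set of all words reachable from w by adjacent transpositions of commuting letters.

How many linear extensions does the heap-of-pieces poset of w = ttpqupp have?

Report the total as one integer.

#0=t has no predecessor
#1=t depends on [0:t]
#2=p depends on [1:t]
#3=q has no predecessor
#4=u depends on [2:p, 3:q]
#5=p depends on [4:u]
#6=p depends on [5:p]
sources: [0:t, 3:q]
N(rest) = Σ N(rest − s) over sources s of rest; N(one piece) = 1:
  size 1 → [6]=1
  size 2 → [5,6]=1
  size 3 → [4,5,6]=1
  size 4 → [2,4,5,6]=1  [3,4,5,6]=1
  size 5 → [1,2,4,5,6]=1  [2,3,4,5,6]=2
  first=0(t) contributes 3
  first=3(q) contributes 1
|[w]| = 4

4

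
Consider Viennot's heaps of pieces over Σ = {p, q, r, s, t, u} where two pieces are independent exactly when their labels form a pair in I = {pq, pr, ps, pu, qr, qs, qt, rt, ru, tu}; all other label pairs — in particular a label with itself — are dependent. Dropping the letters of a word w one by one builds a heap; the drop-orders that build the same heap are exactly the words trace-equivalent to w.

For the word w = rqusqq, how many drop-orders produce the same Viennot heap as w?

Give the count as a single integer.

drop 0:r onto floor
drop 1:q onto floor
drop 2:u onto {1:q}
drop 3:s onto {0:r, 2:u}
drop 4:q onto {2:u}
drop 5:q onto {4:q}
ground layer = {0:r, 1:q}
drop-orders for the pieces not yet dropped (sum over which currently-grounded one goes next):
  1 to go: {3} 1  {5} 1
  2 to go: {0,3} 1  {3,5} 2  {4,5} 1
  3 to go: {0,3,5} 3  {3,4,5} 3
  4 to go: {0,3,4,5} 6  {2,3,4,5} 3
  if 0:r drops first: 3 orders
  if 1:q drops first: 9 orders
heap linearizations: 12

12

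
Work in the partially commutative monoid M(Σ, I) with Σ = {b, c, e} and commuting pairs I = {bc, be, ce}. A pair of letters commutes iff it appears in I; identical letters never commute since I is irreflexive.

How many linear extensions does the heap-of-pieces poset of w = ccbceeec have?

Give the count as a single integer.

drop 0:c onto floor
drop 1:c onto {0:c}
drop 2:b onto floor
drop 3:c onto {1:c}
drop 4:e onto floor
drop 5:e onto {4:e}
drop 6:e onto {5:e}
drop 7:c onto {3:c}
ground layer = {0:c, 2:b, 4:e}
drop-orders for the pieces not yet dropped (sum over which currently-grounded one goes next):
  1 to go: {2} 1  {6} 1  {7} 1
  2 to go: {2,6} 2  {2,7} 2  {3,7} 1  {5,6} 1  {6,7} 2
  3 to go: {1,3,7} 1  {2,3,7} 3  {2,5,6} 3  {2,6,7} 6  {3,6,7} 3  {4,5,6} 1  {5,6,7} 3
  4 to go: {0,1,3,7} 1  {1,2,3,7} 4  {1,3,6,7} 4  {2,3,6,7} 12  {2,4,5,6} 4  {2,5,6,7} 12  {3,5,6,7} 6  {4,5,6,7} 4
  5 to go: {0,1,2,3,7} 5  {0,1,3,6,7} 5  {1,2,3,6,7} 20  {1,3,5,6,7} 10  {2,3,5,6,7} 30  {2,4,5,6,7} 20  {3,4,5,6,7} 10
  6 to go: {0,1,2,3,6,7} 30  {0,1,3,5,6,7} 15  {1,2,3,5,6,7} 60  {1,3,4,5,6,7} 20  {2,3,4,5,6,7} 60
  if 0:c drops first: 140 orders
  if 2:b drops first: 35 orders
  if 4:e drops first: 105 orders
heap linearizations: 280

280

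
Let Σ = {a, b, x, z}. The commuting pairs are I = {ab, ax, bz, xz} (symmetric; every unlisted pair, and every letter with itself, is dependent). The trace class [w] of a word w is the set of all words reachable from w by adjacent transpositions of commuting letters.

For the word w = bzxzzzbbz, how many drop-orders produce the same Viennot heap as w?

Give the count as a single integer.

126

drop 0:b onto floor
drop 1:z onto floor
drop 2:x onto {0:b}
drop 3:z onto {1:z}
drop 4:z onto {3:z}
drop 5:z onto {4:z}
drop 6:b onto {2:x}
drop 7:b onto {6:b}
drop 8:z onto {5:z}
ground layer = {0:b, 1:z}
drop-orders for the pieces not yet dropped (sum over which currently-grounded one goes next):
  1 to go: {7} 1  {8} 1
  2 to go: {5,8} 1  {6,7} 1  {7,8} 2
  3 to go: {2,6,7} 1  {4,5,8} 1  {5,7,8} 3  {6,7,8} 3
  4 to go: {0,2,6,7} 1  {2,6,7,8} 4  {3,4,5,8} 1  {4,5,7,8} 4  {5,6,7,8} 6
  5 to go: {0,2,6,7,8} 5  {1,3,4,5,8} 1  {2,5,6,7,8} 10  {3,4,5,7,8} 5  {4,5,6,7,8} 10
  6 to go: {0,2,5,6,7,8} 15  {1,3,4,5,7,8} 6  {2,4,5,6,7,8} 20  {3,4,5,6,7,8} 15
  7 to go: {0,2,4,5,6,7,8} 35  {1,3,4,5,6,7,8} 21  {2,3,4,5,6,7,8} 35
  if 0:b drops first: 56 orders
  if 1:z drops first: 70 orders
heap linearizations: 126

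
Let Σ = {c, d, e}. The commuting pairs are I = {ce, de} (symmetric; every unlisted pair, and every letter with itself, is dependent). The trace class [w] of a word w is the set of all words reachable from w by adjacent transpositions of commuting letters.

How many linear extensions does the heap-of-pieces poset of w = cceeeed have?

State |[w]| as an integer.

35

drop 0:c onto floor
drop 1:c onto {0:c}
drop 2:e onto floor
drop 3:e onto {2:e}
drop 4:e onto {3:e}
drop 5:e onto {4:e}
drop 6:d onto {1:c}
ground layer = {0:c, 2:e}
drop-orders for the pieces not yet dropped (sum over which currently-grounded one goes next):
  1 to go: {5} 1  {6} 1
  2 to go: {1,6} 1  {4,5} 1  {5,6} 2
  3 to go: {0,1,6} 1  {1,5,6} 3  {3,4,5} 1  {4,5,6} 3
  4 to go: {0,1,5,6} 4  {1,4,5,6} 6  {2,3,4,5} 1  {3,4,5,6} 4
  5 to go: {0,1,4,5,6} 10  {1,3,4,5,6} 10  {2,3,4,5,6} 5
  if 0:c drops first: 15 orders
  if 2:e drops first: 20 orders
heap linearizations: 35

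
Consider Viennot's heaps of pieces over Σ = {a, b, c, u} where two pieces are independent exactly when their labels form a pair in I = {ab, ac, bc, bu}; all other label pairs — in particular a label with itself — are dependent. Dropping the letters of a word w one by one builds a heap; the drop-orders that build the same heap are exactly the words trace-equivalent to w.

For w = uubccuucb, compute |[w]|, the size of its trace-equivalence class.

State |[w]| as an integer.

36

drop 0:u onto floor
drop 1:u onto {0:u}
drop 2:b onto floor
drop 3:c onto {1:u}
drop 4:c onto {3:c}
drop 5:u onto {4:c}
drop 6:u onto {5:u}
drop 7:c onto {6:u}
drop 8:b onto {2:b}
ground layer = {0:u, 2:b}
drop-orders for the pieces not yet dropped (sum over which currently-grounded one goes next):
  1 to go: {7} 1  {8} 1
  2 to go: {2,8} 1  {6,7} 1  {7,8} 2
  3 to go: {2,7,8} 3  {5,6,7} 1  {6,7,8} 3
  4 to go: {2,6,7,8} 6  {4,5,6,7} 1  {5,6,7,8} 4
  5 to go: {2,5,6,7,8} 10  {3,4,5,6,7} 1  {4,5,6,7,8} 5
  6 to go: {1,3,4,5,6,7} 1  {2,4,5,6,7,8} 15  {3,4,5,6,7,8} 6
  7 to go: {0,1,3,4,5,6,7} 1  {1,3,4,5,6,7,8} 7  {2,3,4,5,6,7,8} 21
  if 0:u drops first: 28 orders
  if 2:b drops first: 8 orders
heap linearizations: 36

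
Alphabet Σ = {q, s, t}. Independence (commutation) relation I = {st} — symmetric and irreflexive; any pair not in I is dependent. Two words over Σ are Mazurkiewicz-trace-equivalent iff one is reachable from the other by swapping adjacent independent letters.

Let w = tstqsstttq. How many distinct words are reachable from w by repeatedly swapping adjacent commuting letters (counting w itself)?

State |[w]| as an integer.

30

drop 0:t onto floor
drop 1:s onto floor
drop 2:t onto {0:t}
drop 3:q onto {1:s, 2:t}
drop 4:s onto {3:q}
drop 5:s onto {4:s}
drop 6:t onto {3:q}
drop 7:t onto {6:t}
drop 8:t onto {7:t}
drop 9:q onto {5:s, 8:t}
ground layer = {0:t, 1:s}
drop-orders for the pieces not yet dropped (sum over which currently-grounded one goes next):
  1 to go: {9} 1
  2 to go: {5,9} 1  {8,9} 1
  3 to go: {4,5,9} 1  {5,8,9} 2  {7,8,9} 1
  4 to go: {4,5,8,9} 3  {5,7,8,9} 3  {6,7,8,9} 1
  5 to go: {4,5,7,8,9} 6  {5,6,7,8,9} 4
  6 to go: {4,5,6,7,8,9} 10
  7 to go: {3,4,5,6,7,8,9} 10
  8 to go: {1,3,4,5,6,7,8,9} 10  {2,3,4,5,6,7,8,9} 10
  if 0:t drops first: 20 orders
  if 1:s drops first: 10 orders
heap linearizations: 30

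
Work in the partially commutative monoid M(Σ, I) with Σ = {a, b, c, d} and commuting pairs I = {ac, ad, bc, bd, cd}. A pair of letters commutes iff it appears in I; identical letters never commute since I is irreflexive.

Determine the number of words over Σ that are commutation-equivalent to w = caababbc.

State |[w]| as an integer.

28

piece 0:c — minimal
piece 1:a — minimal
piece 2:a rests on {1:a}
piece 3:b rests on {2:a}
piece 4:a rests on {3:b}
piece 5:b rests on {4:a}
piece 6:b rests on {5:b}
piece 7:c rests on {0:c}
minimal pieces: {0:c, 1:a}
ways to finish when only these pieces remain (= sum over removing one remaining piece with nothing left below it):
  1 left: {6}→1  {7}→1
  2 left: {0,7}→1  {5,6}→1  {6,7}→2
  3 left: {0,6,7}→3  {4,5,6}→1  {5,6,7}→3
  4 left: {0,5,6,7}→6  {3,4,5,6}→1  {4,5,6,7}→4
  5 left: {0,4,5,6,7}→10  {2,3,4,5,6}→1  {3,4,5,6,7}→5
  6 left: {0,3,4,5,6,7}→15  {1,2,3,4,5,6}→1  {2,3,4,5,6,7}→6
  placing 0:c first → 7 extensions
  placing 1:a first → 21 extensions
total linear extensions = 28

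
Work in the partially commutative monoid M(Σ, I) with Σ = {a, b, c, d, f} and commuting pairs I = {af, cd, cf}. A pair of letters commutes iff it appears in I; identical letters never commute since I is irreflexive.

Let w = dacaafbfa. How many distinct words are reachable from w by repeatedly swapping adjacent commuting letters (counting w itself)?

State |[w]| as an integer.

drop 0:d onto floor
drop 1:a onto {0:d}
drop 2:c onto {1:a}
drop 3:a onto {2:c}
drop 4:a onto {3:a}
drop 5:f onto {0:d}
drop 6:b onto {4:a, 5:f}
drop 7:f onto {6:b}
drop 8:a onto {6:b}
ground layer = {0:d}
drop-orders for the pieces not yet dropped (sum over which currently-grounded one goes next):
  1 to go: {7} 1  {8} 1
  2 to go: {7,8} 2
  3 to go: {6,7,8} 2
  4 to go: {4,6,7,8} 2  {5,6,7,8} 2
  5 to go: {3,4,6,7,8} 2  {4,5,6,7,8} 4
  6 to go: {2,3,4,6,7,8} 2  {3,4,5,6,7,8} 6
  7 to go: {1,2,3,4,6,7,8} 2  {2,3,4,5,6,7,8} 8
  if 0:d drops first: 10 orders

10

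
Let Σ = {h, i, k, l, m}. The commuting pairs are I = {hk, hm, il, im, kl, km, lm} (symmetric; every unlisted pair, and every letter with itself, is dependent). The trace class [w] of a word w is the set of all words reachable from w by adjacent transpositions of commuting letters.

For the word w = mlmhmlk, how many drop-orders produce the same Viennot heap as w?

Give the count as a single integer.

140

#0=m has no predecessor
#1=l has no predecessor
#2=m depends on [0:m]
#3=h depends on [1:l]
#4=m depends on [2:m]
#5=l depends on [3:h]
#6=k has no predecessor
sources: [0:m, 1:l, 6:k]
N(rest) = Σ N(rest − s) over sources s of rest; N(one piece) = 1:
  size 1 → [4]=1  [5]=1  [6]=1
  size 2 → [2,4]=1  [3,5]=1  [4,5]=2  [4,6]=2  [5,6]=2
  size 3 → [0,2,4]=1  [1,3,5]=1  [2,4,5]=3  [2,4,6]=3  [3,4,5]=3  [3,5,6]=3  [4,5,6]=6
  size 4 → [0,2,4,5]=4  [0,2,4,6]=4  [1,3,4,5]=4  [1,3,5,6]=4  [2,3,4,5]=6  [2,4,5,6]=12  [3,4,5,6]=12
  size 5 → [0,2,3,4,5]=10  [0,2,4,5,6]=20  [1,2,3,4,5]=10  [1,3,4,5,6]=20  [2,3,4,5,6]=30
  first=0(m) contributes 60
  first=1(l) contributes 60
  first=6(k) contributes 20
|[w]| = 140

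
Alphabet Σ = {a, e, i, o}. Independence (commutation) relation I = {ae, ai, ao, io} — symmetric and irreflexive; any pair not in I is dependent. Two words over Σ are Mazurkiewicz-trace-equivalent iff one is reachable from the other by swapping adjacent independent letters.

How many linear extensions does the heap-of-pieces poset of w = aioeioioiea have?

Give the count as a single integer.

drop 0:a onto floor
drop 1:i onto floor
drop 2:o onto floor
drop 3:e onto {1:i, 2:o}
drop 4:i onto {3:e}
drop 5:o onto {3:e}
drop 6:i onto {4:i}
drop 7:o onto {5:o}
drop 8:i onto {6:i}
drop 9:e onto {7:o, 8:i}
drop 10:a onto {0:a}
ground layer = {0:a, 1:i, 2:o}
drop-orders for the pieces not yet dropped (sum over which currently-grounded one goes next):
  1 to go: {9} 1  {10} 1
  2 to go: {0,10} 1  {7,9} 1  {8,9} 1  {9,10} 2
  3 to go: {0,9,10} 3  {5,7,9} 1  {6,8,9} 1  {7,8,9} 2  {7,9,10} 3  {8,9,10} 3
  4 to go: {0,7,9,10} 6  {0,8,9,10} 6  {4,6,8,9} 1  {5,7,8,9} 3  {5,7,9,10} 4  {6,7,8,9} 3  {6,8,9,10} 4  {7,8,9,10} 8
  5 to go: {0,5,7,9,10} 10  {0,6,8,9,10} 10  {0,7,8,9,10} 20  {4,6,7,8,9} 4  {4,6,8,9,10} 5  {5,6,7,8,9} 6  {5,7,8,9,10} 15  {6,7,8,9,10} 15
  6 to go: {0,4,6,8,9,10} 15  {0,5,7,8,9,10} 45  {0,6,7,8,9,10} 45  {4,5,6,7,8,9} 10  {4,6,7,8,9,10} 24  {5,6,7,8,9,10} 36
  7 to go: {0,4,6,7,8,9,10} 84  {0,5,6,7,8,9,10} 126  {3,4,5,6,7,8,9} 10  {4,5,6,7,8,9,10} 70
  8 to go: {0,4,5,6,7,8,9,10} 280  {1,3,4,5,6,7,8,9} 10  {2,3,4,5,6,7,8,9} 10  {3,4,5,6,7,8,9,10} 80
  9 to go: {0,3,4,5,6,7,8,9,10} 360  {1,2,3,4,5,6,7,8,9} 20  {1,3,4,5,6,7,8,9,10} 90  {2,3,4,5,6,7,8,9,10} 90
  if 0:a drops first: 200 orders
  if 1:i drops first: 450 orders
  if 2:o drops first: 450 orders
heap linearizations: 1100

1100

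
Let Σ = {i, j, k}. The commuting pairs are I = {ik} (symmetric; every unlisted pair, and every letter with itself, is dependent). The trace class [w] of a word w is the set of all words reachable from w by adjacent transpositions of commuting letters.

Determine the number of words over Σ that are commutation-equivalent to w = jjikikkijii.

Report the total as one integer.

20

#0=j has no predecessor
#1=j depends on [0:j]
#2=i depends on [1:j]
#3=k depends on [1:j]
#4=i depends on [2:i]
#5=k depends on [3:k]
#6=k depends on [5:k]
#7=i depends on [4:i]
#8=j depends on [6:k, 7:i]
#9=i depends on [8:j]
#10=i depends on [9:i]
sources: [0:j]
N(rest) = Σ N(rest − s) over sources s of rest; N(one piece) = 1:
  size 1 → [10]=1
  size 2 → [9,10]=1
  size 3 → [8,9,10]=1
  size 4 → [6,8,9,10]=1  [7,8,9,10]=1
  size 5 → [4,7,8,9,10]=1  [5,6,8,9,10]=1  [6,7,8,9,10]=2
  size 6 → [2,4,7,8,9,10]=1  [3,5,6,8,9,10]=1  [4,6,7,8,9,10]=3  [5,6,7,8,9,10]=3
  size 7 → [2,4,6,7,8,9,10]=4  [3,5,6,7,8,9,10]=4  [4,5,6,7,8,9,10]=6
  size 8 → [2,4,5,6,7,8,9,10]=10  [3,4,5,6,7,8,9,10]=10
  size 9 → [2,3,4,5,6,7,8,9,10]=20
  first=0(j) contributes 20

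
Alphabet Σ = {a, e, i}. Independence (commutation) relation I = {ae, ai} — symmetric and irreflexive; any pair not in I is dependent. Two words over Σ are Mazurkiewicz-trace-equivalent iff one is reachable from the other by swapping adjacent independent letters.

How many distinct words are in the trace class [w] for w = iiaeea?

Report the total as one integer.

15

drop 0:i onto floor
drop 1:i onto {0:i}
drop 2:a onto floor
drop 3:e onto {1:i}
drop 4:e onto {3:e}
drop 5:a onto {2:a}
ground layer = {0:i, 2:a}
drop-orders for the pieces not yet dropped (sum over which currently-grounded one goes next):
  1 to go: {4} 1  {5} 1
  2 to go: {2,5} 1  {3,4} 1  {4,5} 2
  3 to go: {1,3,4} 1  {2,4,5} 3  {3,4,5} 3
  4 to go: {0,1,3,4} 1  {1,3,4,5} 4  {2,3,4,5} 6
  if 0:i drops first: 10 orders
  if 2:a drops first: 5 orders
heap linearizations: 15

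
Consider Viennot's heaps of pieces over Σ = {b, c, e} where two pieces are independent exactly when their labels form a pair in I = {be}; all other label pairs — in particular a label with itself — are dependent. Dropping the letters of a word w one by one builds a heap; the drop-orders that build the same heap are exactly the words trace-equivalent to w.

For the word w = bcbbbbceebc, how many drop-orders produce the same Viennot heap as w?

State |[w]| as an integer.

3

0(b) covers ∅
1(c) covers 0:b
2(b) covers 1:c
3(b) covers 2:b
4(b) covers 3:b
5(b) covers 4:b
6(c) covers 5:b
7(e) covers 6:c
8(e) covers 7:e
9(b) covers 6:c
10(c) covers 8:e, 9:b
floor of heap: 0:b
completions by unplaced set U, small U first (add the entries for U minus each lowest piece of U):
  |U|=1: {10}:1
  |U|=2: {8,10}:1  {9,10}:1
  |U|=3: {7,8,10}:1  {8,9,10}:2
  |U|=4: {7,8,9,10}:3
  |U|=5: {6,7,8,9,10}:3
  |U|=6: {5,6,7,8,9,10}:3
  |U|=7: {4,5,6,7,8,9,10}:3
  |U|=8: {3,4,5,6,7,8,9,10}:3
  |U|=9: {2,3,4,5,6,7,8,9,10}:3
  start at 0(b): 3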